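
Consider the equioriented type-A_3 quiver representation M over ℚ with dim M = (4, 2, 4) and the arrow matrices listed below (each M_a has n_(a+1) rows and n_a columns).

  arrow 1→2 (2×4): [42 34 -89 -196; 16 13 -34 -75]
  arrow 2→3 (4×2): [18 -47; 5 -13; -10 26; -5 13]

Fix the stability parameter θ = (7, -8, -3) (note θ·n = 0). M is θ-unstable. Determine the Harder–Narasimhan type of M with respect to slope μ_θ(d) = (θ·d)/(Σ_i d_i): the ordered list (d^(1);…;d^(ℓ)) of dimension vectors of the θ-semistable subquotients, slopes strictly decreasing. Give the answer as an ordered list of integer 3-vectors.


Via rank(M_{q-1}∘⋯∘M_p): M ≅ I[1,1]^2, I[1,3]^2, I[3,3]^2.
μ_θ-semistable layers: μ^(1)=7; μ^(2)=-4/3; μ^(3)=-3

((2, 0, 0); (2, 2, 2); (0, 0, 2))


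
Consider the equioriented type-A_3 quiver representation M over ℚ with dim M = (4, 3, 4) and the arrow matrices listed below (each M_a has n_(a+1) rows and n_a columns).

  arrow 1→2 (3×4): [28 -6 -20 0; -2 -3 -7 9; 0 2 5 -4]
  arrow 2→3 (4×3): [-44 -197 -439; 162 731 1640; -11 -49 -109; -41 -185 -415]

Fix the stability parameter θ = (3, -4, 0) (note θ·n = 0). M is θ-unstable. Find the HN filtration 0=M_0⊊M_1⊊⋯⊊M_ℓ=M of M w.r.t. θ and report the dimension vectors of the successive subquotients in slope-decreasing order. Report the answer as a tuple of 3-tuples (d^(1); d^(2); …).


Interval decomposition of M: I[1,1], I[1,3]^3, I[3,3].
HN type (ℓ=3): μ^(1)=3; μ^(2)=0; μ^(3)=-1/2

((1, 0, 0); (0, 0, 4); (3, 3, 0))


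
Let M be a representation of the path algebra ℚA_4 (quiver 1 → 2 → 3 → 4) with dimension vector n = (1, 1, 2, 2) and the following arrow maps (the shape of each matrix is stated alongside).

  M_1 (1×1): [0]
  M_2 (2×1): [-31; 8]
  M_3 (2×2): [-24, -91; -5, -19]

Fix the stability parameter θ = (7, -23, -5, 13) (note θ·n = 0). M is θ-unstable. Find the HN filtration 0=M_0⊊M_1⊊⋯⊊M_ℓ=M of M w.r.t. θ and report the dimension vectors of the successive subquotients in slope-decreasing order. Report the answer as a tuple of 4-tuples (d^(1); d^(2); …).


Barcode: M ≅ I[1,1], I[2,4], I[3,4]. HN layers by μ_θ (4 steps, strictly decreasing):
  μ^(1)=13; μ^(2)=7; μ^(3)=-5; μ^(4)=-23

((0, 0, 0, 2); (1, 0, 0, 0); (0, 0, 2, 0); (0, 1, 0, 0))


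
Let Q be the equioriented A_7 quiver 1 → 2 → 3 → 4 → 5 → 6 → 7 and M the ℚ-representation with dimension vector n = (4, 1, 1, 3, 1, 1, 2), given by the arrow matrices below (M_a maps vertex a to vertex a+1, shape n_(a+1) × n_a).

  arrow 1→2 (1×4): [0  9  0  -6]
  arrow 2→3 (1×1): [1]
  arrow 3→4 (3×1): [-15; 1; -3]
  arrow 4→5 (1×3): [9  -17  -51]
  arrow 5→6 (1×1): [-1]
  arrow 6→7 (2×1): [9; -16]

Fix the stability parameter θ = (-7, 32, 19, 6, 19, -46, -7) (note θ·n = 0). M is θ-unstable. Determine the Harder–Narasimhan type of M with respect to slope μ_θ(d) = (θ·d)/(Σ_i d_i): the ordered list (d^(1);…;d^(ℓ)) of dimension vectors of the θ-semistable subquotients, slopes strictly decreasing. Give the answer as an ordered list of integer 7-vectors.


Via rank(M_{q-1}∘⋯∘M_p): M ≅ I[1,1]^3, I[1,7], I[4,4]^2, I[7,7].
μ_θ-semistable layers: μ^(1)=6; μ^(2)=23/6; μ^(3)=-7

((0, 0, 0, 2, 0, 0, 0); (0, 1, 1, 1, 1, 1, 1); (4, 0, 0, 0, 0, 0, 1))


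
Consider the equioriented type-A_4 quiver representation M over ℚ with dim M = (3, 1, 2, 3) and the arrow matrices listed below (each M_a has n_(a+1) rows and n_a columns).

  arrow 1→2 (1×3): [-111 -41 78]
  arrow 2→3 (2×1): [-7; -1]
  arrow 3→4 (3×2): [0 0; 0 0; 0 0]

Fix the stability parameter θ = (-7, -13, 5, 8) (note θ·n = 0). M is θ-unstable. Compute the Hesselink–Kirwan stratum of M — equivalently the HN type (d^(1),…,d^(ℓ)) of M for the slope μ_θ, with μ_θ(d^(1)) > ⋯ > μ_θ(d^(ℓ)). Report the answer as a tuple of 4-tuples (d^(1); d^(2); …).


Barcode: M ≅ I[1,1]^2, I[1,3], I[3,3], I[4,4]^3. HN layers by μ_θ (4 steps, strictly decreasing):
  μ^(1)=8; μ^(2)=5; μ^(3)=-7; μ^(4)=-10

((0, 0, 0, 3); (0, 0, 2, 0); (2, 0, 0, 0); (1, 1, 0, 0))


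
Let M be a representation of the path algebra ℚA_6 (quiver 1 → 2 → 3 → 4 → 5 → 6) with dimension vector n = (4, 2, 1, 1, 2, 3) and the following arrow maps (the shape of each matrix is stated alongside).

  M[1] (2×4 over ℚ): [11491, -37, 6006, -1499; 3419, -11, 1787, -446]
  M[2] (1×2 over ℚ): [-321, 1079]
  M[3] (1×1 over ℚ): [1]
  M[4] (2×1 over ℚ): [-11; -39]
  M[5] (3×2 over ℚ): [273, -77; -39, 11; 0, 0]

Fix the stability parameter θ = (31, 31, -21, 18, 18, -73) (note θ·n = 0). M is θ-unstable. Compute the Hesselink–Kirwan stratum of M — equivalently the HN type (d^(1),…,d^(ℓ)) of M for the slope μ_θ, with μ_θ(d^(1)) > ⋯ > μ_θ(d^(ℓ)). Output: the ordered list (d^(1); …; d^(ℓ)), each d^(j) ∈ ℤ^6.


Via rank(M_{q-1}∘⋯∘M_p): M ≅ I[1,1]^2, I[1,2], I[1,5], I[5,6], I[6,6]^2.
μ_θ-semistable layers: μ^(1)=31; μ^(2)=18; μ^(3)=41/3; μ^(4)=-55/2; μ^(5)=-73

((3, 1, 0, 0, 0, 0); (0, 0, 0, 1, 1, 0); (1, 1, 1, 0, 0, 0); (0, 0, 0, 0, 1, 1); (0, 0, 0, 0, 0, 2))


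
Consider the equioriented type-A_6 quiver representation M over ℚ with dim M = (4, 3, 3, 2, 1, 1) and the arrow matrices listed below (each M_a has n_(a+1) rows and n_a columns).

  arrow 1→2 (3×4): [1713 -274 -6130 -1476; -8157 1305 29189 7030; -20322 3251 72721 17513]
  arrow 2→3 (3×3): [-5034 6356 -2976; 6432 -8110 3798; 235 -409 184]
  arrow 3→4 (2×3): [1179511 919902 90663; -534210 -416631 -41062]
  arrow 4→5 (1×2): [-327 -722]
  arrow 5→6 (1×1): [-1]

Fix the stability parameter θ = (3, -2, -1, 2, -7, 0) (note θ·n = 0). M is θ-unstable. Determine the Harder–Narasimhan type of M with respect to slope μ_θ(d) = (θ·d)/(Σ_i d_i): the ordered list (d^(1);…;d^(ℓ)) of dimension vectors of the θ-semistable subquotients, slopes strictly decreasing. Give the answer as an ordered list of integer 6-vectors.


Via rank(M_{q-1}∘⋯∘M_p): M ≅ I[1,1], I[1,3], I[1,4], I[1,6].
μ_θ-semistable layers: μ^(1)=3; μ^(2)=2; μ^(3)=0; μ^(4)=-1

((1, 0, 0, 0, 0, 0); (0, 0, 0, 1, 0, 0); (2, 2, 2, 0, 0, 1); (1, 1, 1, 1, 1, 0))


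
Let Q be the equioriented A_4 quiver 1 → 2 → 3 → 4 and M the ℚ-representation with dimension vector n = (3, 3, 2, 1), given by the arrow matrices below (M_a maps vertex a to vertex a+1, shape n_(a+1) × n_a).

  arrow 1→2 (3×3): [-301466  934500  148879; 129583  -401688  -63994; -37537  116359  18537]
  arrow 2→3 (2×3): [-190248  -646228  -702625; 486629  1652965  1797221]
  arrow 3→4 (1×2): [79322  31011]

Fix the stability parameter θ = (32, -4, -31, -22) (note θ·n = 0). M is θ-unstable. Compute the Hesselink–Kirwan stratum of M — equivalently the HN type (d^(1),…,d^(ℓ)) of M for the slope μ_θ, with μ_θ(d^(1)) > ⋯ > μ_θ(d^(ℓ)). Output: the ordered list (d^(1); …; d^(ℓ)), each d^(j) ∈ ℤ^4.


Via rank(M_{q-1}∘⋯∘M_p): M ≅ I[1,2], I[1,3], I[1,4].
μ_θ-semistable layers: μ^(1)=14; μ^(2)=-1; μ^(3)=-25/4

((1, 1, 0, 0); (1, 1, 1, 0); (1, 1, 1, 1))


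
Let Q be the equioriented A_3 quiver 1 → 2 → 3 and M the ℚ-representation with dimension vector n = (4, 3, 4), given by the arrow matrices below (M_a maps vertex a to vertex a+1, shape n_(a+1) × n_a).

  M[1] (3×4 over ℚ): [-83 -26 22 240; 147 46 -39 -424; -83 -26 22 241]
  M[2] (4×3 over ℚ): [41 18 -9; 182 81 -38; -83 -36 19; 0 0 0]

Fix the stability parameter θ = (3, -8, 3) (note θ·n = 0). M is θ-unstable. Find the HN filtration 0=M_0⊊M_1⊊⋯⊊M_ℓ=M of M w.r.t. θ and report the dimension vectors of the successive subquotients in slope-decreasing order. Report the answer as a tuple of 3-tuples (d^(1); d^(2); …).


Interval decomposition of M: I[1,1], I[1,2], I[1,3]^2, I[3,3]^2.
HN type (ℓ=2): μ^(1)=3; μ^(2)=-5/2

((1, 0, 4); (3, 3, 0))


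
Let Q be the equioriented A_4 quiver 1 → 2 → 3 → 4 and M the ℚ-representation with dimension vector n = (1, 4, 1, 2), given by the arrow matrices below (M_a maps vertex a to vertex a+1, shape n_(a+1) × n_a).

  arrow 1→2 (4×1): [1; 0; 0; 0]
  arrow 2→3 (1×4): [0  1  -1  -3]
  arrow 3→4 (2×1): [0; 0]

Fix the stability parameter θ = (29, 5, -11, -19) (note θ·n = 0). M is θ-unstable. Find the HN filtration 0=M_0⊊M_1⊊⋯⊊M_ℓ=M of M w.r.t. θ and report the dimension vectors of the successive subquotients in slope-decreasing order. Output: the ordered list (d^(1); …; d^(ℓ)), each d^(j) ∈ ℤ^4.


Interval decomposition of M: I[1,2], I[2,2]^2, I[2,3], I[4,4]^2.
HN type (ℓ=4): μ^(1)=17; μ^(2)=5; μ^(3)=-3; μ^(4)=-19

((1, 1, 0, 0); (0, 2, 0, 0); (0, 1, 1, 0); (0, 0, 0, 2))


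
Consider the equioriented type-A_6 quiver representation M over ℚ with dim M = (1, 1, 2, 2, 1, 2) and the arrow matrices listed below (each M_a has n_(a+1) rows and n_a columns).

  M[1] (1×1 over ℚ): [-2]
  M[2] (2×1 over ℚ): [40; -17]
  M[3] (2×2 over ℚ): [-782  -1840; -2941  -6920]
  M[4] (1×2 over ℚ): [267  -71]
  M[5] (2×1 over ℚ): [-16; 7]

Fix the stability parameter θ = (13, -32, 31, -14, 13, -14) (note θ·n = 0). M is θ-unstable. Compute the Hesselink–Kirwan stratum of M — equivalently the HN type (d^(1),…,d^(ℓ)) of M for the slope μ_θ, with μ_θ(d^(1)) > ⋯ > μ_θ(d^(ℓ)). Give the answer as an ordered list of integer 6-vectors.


Barcode: M ≅ I[1,3], I[3,6], I[4,4], I[6,6]. HN layers by μ_θ (4 steps, strictly decreasing):
  μ^(1)=31; μ^(2)=4; μ^(3)=-19/2; μ^(4)=-14

((0, 0, 1, 0, 0, 0); (0, 0, 1, 1, 1, 1); (1, 1, 0, 0, 0, 0); (0, 0, 0, 1, 0, 1))


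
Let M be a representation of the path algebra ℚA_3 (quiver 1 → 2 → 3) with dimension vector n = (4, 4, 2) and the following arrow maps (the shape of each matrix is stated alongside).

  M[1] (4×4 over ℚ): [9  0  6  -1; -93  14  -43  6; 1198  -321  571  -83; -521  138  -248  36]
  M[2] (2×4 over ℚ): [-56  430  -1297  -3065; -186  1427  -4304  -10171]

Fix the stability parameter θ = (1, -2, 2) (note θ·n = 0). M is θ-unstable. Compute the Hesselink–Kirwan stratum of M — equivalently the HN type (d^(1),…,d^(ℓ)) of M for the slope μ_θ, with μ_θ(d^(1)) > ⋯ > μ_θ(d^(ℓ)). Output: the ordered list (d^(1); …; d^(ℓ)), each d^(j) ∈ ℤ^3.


Via rank(M_{q-1}∘⋯∘M_p): M ≅ I[1,2]^2, I[1,3]^2.
μ_θ-semistable layers: μ^(1)=2; μ^(2)=-1/2

((0, 0, 2); (4, 4, 0))


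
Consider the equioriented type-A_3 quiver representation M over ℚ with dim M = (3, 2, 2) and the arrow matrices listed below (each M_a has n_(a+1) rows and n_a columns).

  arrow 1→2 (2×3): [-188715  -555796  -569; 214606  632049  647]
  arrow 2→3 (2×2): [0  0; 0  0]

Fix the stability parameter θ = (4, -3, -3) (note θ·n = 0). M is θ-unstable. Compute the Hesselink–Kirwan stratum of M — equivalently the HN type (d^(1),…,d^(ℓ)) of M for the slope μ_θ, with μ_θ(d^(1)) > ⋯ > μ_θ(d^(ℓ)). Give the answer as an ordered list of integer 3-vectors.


Via rank(M_{q-1}∘⋯∘M_p): M ≅ I[1,1], I[1,2]^2, I[3,3]^2.
μ_θ-semistable layers: μ^(1)=4; μ^(2)=1/2; μ^(3)=-3

((1, 0, 0); (2, 2, 0); (0, 0, 2))


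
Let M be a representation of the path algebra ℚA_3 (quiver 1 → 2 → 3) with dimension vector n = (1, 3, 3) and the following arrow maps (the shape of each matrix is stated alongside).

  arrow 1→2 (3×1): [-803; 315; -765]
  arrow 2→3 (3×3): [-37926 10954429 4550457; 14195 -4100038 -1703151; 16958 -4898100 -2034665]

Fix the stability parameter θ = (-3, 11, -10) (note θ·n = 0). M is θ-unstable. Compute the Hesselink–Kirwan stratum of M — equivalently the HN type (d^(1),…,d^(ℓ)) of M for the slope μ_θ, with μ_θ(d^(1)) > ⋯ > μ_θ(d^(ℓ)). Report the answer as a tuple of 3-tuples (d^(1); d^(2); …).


Barcode: M ≅ I[1,3], I[2,3]^2. HN layers by μ_θ (2 steps, strictly decreasing):
  μ^(1)=1/2; μ^(2)=-3

((0, 3, 3); (1, 0, 0))


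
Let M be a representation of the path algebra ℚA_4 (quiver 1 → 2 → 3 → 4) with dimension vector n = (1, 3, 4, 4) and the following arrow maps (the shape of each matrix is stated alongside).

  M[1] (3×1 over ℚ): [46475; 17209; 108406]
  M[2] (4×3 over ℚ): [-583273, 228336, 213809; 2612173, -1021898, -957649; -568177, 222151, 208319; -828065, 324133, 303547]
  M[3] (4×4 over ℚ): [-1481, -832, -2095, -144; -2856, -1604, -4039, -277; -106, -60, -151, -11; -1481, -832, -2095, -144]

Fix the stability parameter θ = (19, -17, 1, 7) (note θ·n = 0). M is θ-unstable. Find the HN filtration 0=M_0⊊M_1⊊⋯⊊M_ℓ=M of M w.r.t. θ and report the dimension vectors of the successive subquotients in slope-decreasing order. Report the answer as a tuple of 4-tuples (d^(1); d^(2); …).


Via rank(M_{q-1}∘⋯∘M_p): M ≅ I[1,4], I[2,3]^2, I[3,4], I[4,4]^2.
μ_θ-semistable layers: μ^(1)=7; μ^(2)=1; μ^(3)=-17

((0, 0, 0, 4); (1, 1, 4, 0); (0, 2, 0, 0))


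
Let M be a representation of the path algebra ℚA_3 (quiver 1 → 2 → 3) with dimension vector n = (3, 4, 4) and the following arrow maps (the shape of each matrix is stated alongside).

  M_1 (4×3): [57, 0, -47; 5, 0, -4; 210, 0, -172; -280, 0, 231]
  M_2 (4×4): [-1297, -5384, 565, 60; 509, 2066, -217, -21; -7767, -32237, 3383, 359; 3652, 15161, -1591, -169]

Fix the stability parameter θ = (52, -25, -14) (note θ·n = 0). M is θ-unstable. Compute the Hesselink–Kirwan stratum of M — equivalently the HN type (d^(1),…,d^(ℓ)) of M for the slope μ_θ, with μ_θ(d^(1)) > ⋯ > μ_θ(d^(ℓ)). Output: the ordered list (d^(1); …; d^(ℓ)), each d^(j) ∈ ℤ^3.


Via rank(M_{q-1}∘⋯∘M_p): M ≅ I[1,1], I[1,3]^2, I[2,3]^2.
μ_θ-semistable layers: μ^(1)=52; μ^(2)=13/3; μ^(3)=-14; μ^(4)=-25

((1, 0, 0); (2, 2, 2); (0, 0, 2); (0, 2, 0))


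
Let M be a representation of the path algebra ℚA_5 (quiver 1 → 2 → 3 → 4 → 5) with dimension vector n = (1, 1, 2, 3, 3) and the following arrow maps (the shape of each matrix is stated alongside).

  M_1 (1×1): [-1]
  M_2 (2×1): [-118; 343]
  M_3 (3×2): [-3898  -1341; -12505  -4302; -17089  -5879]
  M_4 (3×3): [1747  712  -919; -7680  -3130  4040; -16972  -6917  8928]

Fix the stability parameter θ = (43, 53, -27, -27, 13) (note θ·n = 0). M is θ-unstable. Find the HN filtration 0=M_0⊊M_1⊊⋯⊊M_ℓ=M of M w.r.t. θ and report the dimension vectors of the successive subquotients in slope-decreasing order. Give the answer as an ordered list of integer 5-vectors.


Via rank(M_{q-1}∘⋯∘M_p): M ≅ I[1,4], I[3,5], I[4,5], I[5,5].
μ_θ-semistable layers: μ^(1)=13; μ^(2)=21/2; μ^(3)=-27

((0, 0, 0, 0, 3); (1, 1, 1, 1, 0); (0, 0, 1, 2, 0))


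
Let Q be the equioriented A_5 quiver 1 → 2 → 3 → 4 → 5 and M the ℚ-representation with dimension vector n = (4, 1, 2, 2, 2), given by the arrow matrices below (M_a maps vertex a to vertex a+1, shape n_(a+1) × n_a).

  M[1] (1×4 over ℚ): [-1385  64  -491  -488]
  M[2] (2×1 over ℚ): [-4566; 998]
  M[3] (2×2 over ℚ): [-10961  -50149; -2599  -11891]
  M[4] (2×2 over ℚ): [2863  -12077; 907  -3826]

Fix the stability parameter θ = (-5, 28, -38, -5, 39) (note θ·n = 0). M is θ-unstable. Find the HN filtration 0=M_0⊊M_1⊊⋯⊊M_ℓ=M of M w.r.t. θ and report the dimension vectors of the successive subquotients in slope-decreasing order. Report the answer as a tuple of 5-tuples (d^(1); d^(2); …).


Via rank(M_{q-1}∘⋯∘M_p): M ≅ I[1,1]^3, I[1,5], I[3,3], I[4,5].
μ_θ-semistable layers: μ^(1)=39; μ^(2)=-5; μ^(3)=-38

((0, 0, 0, 0, 2); (4, 1, 1, 2, 0); (0, 0, 1, 0, 0))


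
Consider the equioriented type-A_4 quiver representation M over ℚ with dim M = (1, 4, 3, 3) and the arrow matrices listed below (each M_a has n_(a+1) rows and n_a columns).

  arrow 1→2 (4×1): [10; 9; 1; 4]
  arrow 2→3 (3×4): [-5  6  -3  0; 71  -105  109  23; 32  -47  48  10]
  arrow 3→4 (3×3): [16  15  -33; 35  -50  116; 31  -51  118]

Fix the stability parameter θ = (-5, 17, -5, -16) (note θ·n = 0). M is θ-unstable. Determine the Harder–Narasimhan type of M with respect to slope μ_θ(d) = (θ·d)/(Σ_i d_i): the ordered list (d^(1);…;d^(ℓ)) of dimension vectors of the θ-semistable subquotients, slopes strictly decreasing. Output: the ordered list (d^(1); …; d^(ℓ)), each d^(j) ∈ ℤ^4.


Interval decomposition of M: I[1,4], I[2,2], I[2,4]^2.
HN type (ℓ=3): μ^(1)=17; μ^(2)=-4/3; μ^(3)=-5

((0, 1, 0, 0); (0, 3, 3, 3); (1, 0, 0, 0))


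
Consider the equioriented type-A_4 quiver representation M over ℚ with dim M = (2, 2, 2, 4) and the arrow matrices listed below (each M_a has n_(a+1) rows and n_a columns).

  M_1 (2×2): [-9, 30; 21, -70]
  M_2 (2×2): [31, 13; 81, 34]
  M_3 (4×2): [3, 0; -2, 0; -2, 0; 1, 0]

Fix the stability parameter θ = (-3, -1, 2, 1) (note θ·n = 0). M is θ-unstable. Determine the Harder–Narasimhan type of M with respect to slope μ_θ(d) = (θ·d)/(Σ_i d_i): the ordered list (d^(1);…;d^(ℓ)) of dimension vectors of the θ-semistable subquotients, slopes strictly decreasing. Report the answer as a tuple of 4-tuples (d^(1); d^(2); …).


Barcode: M ≅ I[1,1], I[1,4], I[2,3], I[4,4]^3. HN layers by μ_θ (5 steps, strictly decreasing):
  μ^(1)=2; μ^(2)=3/2; μ^(3)=1; μ^(4)=-1; μ^(5)=-3

((0, 0, 1, 0); (0, 0, 1, 1); (0, 0, 0, 3); (0, 2, 0, 0); (2, 0, 0, 0))


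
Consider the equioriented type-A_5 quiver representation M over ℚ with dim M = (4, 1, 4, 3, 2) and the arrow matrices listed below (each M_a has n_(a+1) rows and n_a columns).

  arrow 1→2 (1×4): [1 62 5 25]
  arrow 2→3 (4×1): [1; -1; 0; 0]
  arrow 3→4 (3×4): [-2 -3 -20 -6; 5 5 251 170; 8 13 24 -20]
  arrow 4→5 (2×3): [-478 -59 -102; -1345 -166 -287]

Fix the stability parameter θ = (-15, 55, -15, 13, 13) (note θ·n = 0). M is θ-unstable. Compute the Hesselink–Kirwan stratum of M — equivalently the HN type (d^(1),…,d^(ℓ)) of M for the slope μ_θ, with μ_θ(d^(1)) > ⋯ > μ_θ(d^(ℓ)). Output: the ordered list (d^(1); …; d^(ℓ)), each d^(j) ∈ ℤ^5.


Via rank(M_{q-1}∘⋯∘M_p): M ≅ I[1,1]^3, I[1,5], I[3,3], I[3,4], I[3,5].
μ_θ-semistable layers: μ^(1)=33/2; μ^(2)=13; μ^(3)=-15

((0, 1, 1, 1, 1); (0, 0, 0, 2, 1); (4, 0, 3, 0, 0))


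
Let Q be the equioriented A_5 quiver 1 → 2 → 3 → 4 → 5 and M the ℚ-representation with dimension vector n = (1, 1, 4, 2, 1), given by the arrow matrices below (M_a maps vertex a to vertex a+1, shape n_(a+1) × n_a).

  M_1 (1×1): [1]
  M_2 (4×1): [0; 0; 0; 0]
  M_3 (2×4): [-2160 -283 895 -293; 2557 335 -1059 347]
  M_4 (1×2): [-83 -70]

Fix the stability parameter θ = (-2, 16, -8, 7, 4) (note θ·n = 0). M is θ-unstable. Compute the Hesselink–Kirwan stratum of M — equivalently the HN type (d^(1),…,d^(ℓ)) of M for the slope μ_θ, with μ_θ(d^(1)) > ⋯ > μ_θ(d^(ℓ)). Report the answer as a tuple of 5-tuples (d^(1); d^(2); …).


Barcode: M ≅ I[1,2], I[3,3]^2, I[3,4], I[3,5]. HN layers by μ_θ (5 steps, strictly decreasing):
  μ^(1)=16; μ^(2)=7; μ^(3)=11/2; μ^(4)=-2; μ^(5)=-8

((0, 1, 0, 0, 0); (0, 0, 0, 1, 0); (0, 0, 0, 1, 1); (1, 0, 0, 0, 0); (0, 0, 4, 0, 0))


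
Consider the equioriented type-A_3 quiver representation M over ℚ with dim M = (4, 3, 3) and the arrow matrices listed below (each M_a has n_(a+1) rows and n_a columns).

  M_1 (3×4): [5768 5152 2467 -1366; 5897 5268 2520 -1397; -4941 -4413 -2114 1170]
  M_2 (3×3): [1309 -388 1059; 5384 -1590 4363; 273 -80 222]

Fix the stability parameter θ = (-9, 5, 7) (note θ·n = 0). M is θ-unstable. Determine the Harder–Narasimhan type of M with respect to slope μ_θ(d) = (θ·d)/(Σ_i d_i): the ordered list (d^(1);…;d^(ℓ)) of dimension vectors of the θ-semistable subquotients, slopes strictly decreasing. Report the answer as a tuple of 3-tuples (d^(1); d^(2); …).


Barcode: M ≅ I[1,1], I[1,3]^3. HN layers by μ_θ (3 steps, strictly decreasing):
  μ^(1)=7; μ^(2)=5; μ^(3)=-9

((0, 0, 3); (0, 3, 0); (4, 0, 0))


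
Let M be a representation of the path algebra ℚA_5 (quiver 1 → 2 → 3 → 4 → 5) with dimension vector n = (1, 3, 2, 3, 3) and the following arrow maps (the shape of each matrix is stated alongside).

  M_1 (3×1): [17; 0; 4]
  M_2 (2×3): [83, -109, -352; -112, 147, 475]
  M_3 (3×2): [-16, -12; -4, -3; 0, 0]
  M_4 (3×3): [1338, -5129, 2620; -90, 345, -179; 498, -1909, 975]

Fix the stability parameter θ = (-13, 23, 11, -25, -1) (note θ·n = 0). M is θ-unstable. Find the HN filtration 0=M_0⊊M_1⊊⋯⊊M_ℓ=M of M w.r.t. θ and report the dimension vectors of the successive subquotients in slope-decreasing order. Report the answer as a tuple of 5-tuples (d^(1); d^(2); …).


Barcode: M ≅ I[1,3], I[2,2], I[2,5], I[4,4], I[4,5], I[5,5]. HN layers by μ_θ (6 steps, strictly decreasing):
  μ^(1)=23; μ^(2)=17; μ^(3)=2; μ^(4)=-1; μ^(5)=-13; μ^(6)=-25

((0, 1, 0, 0, 0); (0, 1, 1, 0, 0); (0, 1, 1, 1, 1); (0, 0, 0, 0, 2); (1, 0, 0, 0, 0); (0, 0, 0, 2, 0))


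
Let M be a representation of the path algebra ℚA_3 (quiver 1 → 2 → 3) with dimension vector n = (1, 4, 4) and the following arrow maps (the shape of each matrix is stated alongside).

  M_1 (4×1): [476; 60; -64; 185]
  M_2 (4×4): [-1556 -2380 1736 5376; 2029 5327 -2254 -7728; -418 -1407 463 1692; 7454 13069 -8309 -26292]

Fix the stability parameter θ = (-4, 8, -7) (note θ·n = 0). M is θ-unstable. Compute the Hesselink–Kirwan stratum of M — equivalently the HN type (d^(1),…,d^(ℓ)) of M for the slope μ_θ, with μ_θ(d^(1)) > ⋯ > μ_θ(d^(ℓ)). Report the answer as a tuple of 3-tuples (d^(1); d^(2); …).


Interval decomposition of M: I[1,2], I[2,2], I[2,3]^2, I[3,3]^2.
HN type (ℓ=4): μ^(1)=8; μ^(2)=1/2; μ^(3)=-4; μ^(4)=-7

((0, 2, 0); (0, 2, 2); (1, 0, 0); (0, 0, 2))


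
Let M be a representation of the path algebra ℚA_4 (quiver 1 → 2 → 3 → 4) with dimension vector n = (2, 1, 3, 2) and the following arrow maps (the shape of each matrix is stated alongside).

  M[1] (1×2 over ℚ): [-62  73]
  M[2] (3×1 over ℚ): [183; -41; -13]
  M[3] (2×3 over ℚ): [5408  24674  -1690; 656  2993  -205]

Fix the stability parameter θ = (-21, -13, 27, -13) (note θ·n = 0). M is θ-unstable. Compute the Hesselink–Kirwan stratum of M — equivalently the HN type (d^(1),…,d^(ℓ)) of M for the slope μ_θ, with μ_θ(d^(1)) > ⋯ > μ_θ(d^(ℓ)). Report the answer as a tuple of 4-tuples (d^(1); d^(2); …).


Via rank(M_{q-1}∘⋯∘M_p): M ≅ I[1,1], I[1,3], I[3,3], I[3,4], I[4,4].
μ_θ-semistable layers: μ^(1)=27; μ^(2)=7; μ^(3)=-13; μ^(4)=-21

((0, 0, 2, 0); (0, 0, 1, 1); (0, 1, 0, 1); (2, 0, 0, 0))


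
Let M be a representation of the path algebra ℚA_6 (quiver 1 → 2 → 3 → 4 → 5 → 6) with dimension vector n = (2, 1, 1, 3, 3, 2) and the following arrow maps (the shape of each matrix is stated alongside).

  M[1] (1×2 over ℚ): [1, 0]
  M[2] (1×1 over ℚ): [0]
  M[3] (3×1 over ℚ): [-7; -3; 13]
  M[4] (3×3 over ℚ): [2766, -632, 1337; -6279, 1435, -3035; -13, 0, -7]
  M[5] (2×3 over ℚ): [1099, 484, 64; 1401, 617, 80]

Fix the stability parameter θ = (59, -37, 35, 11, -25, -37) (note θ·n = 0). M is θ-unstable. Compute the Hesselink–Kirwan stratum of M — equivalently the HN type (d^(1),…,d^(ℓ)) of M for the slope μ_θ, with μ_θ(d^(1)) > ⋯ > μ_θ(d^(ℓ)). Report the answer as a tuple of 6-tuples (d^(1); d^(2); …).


Barcode: M ≅ I[1,1], I[1,2], I[3,6], I[4,5], I[4,6]. HN layers by μ_θ (5 steps, strictly decreasing):
  μ^(1)=59; μ^(2)=11; μ^(3)=-4; μ^(4)=-7; μ^(5)=-17

((1, 0, 0, 0, 0, 0); (1, 1, 0, 0, 0, 0); (0, 0, 1, 1, 1, 1); (0, 0, 0, 1, 1, 0); (0, 0, 0, 1, 1, 1))


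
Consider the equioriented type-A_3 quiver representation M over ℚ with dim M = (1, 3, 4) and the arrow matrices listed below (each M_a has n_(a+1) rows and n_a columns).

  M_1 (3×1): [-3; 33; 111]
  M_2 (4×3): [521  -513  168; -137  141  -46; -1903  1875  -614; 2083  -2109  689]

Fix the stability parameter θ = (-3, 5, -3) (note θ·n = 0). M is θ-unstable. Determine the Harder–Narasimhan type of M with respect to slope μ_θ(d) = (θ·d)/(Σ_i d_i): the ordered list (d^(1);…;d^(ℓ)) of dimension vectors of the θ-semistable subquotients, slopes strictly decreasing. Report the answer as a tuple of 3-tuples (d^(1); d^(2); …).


Via rank(M_{q-1}∘⋯∘M_p): M ≅ I[1,3], I[2,2], I[2,3], I[3,3]^2.
μ_θ-semistable layers: μ^(1)=5; μ^(2)=1; μ^(3)=-3

((0, 1, 0); (0, 2, 2); (1, 0, 2))


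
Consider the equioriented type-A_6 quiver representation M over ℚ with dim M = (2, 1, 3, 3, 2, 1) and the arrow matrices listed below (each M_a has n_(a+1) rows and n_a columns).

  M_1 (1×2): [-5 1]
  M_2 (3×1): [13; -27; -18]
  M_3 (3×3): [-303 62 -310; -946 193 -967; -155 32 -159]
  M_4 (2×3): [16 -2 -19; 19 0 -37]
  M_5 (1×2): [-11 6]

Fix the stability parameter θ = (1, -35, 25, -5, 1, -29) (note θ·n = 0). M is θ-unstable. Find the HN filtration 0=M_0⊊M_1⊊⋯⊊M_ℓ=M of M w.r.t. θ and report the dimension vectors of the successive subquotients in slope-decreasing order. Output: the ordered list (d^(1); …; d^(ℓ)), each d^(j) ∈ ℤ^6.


Barcode: M ≅ I[1,1], I[1,6], I[3,4], I[3,5]. HN layers by μ_θ (5 steps, strictly decreasing):
  μ^(1)=10; μ^(2)=7; μ^(3)=1; μ^(4)=-2; μ^(5)=-17

((0, 0, 1, 1, 0, 0); (0, 0, 1, 1, 1, 0); (1, 0, 0, 0, 0, 0); (0, 0, 1, 1, 1, 1); (1, 1, 0, 0, 0, 0))


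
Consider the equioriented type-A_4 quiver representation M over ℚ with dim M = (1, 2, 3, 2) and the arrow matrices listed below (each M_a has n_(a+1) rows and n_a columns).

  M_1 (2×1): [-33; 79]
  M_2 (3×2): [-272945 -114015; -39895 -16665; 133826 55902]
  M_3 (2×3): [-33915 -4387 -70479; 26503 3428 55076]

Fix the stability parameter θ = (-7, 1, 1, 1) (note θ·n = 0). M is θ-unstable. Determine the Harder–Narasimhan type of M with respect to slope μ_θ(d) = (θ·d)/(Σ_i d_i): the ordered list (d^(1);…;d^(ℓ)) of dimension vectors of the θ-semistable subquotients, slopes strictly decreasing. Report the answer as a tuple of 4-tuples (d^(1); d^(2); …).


Via rank(M_{q-1}∘⋯∘M_p): M ≅ I[1,2], I[2,4], I[3,3], I[3,4].
μ_θ-semistable layers: μ^(1)=1; μ^(2)=-7

((0, 2, 3, 2); (1, 0, 0, 0))


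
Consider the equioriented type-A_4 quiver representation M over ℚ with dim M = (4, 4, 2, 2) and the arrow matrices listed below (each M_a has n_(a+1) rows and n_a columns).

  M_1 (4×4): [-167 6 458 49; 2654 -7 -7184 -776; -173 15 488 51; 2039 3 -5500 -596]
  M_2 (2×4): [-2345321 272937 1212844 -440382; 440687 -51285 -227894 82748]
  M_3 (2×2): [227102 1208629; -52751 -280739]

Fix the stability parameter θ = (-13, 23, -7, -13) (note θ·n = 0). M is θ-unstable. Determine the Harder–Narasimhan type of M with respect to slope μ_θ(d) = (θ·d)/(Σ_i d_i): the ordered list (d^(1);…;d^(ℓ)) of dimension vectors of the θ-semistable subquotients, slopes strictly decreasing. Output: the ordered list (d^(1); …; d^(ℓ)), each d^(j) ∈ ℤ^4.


Via rank(M_{q-1}∘⋯∘M_p): M ≅ I[1,2]^2, I[1,4]^2.
μ_θ-semistable layers: μ^(1)=23; μ^(2)=1; μ^(3)=-13

((0, 2, 0, 0); (0, 2, 2, 2); (4, 0, 0, 0))


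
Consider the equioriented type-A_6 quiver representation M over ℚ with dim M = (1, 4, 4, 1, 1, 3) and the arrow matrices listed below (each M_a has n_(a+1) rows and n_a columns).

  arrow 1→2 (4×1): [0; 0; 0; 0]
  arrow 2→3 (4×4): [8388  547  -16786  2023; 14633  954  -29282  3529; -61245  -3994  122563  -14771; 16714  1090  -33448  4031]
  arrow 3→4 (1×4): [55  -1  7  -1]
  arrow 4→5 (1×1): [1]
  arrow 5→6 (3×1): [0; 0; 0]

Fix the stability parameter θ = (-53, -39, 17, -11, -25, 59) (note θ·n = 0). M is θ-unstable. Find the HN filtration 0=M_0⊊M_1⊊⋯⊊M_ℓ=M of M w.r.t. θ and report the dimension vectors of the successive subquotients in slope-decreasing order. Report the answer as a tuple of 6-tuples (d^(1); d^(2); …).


Interval decomposition of M: I[1,1], I[2,3]^3, I[2,5], I[6,6]^3.
HN type (ℓ=5): μ^(1)=59; μ^(2)=17; μ^(3)=-19/3; μ^(4)=-39; μ^(5)=-53

((0, 0, 0, 0, 0, 3); (0, 0, 3, 0, 0, 0); (0, 0, 1, 1, 1, 0); (0, 4, 0, 0, 0, 0); (1, 0, 0, 0, 0, 0))


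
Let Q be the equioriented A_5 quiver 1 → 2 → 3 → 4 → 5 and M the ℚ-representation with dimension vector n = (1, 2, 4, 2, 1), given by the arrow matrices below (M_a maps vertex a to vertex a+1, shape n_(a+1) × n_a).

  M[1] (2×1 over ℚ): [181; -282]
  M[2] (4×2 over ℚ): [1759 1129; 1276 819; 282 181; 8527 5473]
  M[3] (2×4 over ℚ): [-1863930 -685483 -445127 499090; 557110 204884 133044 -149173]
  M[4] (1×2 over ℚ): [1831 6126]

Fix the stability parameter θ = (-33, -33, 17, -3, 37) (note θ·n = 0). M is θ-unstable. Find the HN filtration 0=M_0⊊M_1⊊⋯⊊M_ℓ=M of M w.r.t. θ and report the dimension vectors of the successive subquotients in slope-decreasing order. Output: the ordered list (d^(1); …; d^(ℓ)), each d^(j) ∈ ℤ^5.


Interval decomposition of M: I[1,4], I[2,5], I[3,3]^2.
HN type (ℓ=4): μ^(1)=37; μ^(2)=17; μ^(3)=7; μ^(4)=-33

((0, 0, 0, 0, 1); (0, 0, 2, 0, 0); (0, 0, 2, 2, 0); (1, 2, 0, 0, 0))


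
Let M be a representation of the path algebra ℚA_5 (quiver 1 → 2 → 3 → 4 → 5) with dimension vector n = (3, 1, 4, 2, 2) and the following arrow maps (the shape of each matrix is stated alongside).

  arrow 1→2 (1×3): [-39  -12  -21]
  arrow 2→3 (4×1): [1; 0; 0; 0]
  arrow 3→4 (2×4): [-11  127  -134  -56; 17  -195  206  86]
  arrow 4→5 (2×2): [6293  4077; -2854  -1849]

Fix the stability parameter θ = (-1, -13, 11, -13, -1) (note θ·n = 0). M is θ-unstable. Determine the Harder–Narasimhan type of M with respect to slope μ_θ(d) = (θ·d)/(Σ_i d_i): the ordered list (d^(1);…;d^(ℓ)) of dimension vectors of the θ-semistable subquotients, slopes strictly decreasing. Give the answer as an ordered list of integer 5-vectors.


Barcode: M ≅ I[1,1]^2, I[1,5], I[3,3]^2, I[3,5]. HN layers by μ_θ (3 steps, strictly decreasing):
  μ^(1)=11; μ^(2)=-1; μ^(3)=-7

((0, 0, 2, 0, 0); (2, 0, 2, 2, 2); (1, 1, 0, 0, 0))


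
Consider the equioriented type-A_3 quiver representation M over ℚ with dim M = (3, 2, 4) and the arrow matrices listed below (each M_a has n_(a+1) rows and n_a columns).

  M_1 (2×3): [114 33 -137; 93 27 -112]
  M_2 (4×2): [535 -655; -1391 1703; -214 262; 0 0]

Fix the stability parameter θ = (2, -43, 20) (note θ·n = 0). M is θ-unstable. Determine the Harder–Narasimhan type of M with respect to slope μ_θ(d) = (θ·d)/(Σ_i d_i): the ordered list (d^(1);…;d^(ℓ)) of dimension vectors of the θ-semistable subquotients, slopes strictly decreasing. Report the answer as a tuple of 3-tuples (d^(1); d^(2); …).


Barcode: M ≅ I[1,1], I[1,2], I[1,3], I[3,3]^3. HN layers by μ_θ (3 steps, strictly decreasing):
  μ^(1)=20; μ^(2)=2; μ^(3)=-41/2

((0, 0, 4); (1, 0, 0); (2, 2, 0))


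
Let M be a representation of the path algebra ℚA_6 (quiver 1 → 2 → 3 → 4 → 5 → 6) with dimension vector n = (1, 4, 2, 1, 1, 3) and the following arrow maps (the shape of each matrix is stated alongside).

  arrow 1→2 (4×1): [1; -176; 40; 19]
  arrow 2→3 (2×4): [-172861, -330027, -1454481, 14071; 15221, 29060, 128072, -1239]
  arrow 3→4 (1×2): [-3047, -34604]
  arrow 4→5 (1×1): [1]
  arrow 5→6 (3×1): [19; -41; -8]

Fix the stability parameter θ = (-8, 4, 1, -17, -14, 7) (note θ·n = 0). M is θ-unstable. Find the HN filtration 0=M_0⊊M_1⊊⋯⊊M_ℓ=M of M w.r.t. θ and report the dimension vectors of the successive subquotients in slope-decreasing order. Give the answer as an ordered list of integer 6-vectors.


Interval decomposition of M: I[1,2], I[2,2], I[2,3], I[2,6], I[6,6]^2.
HN type (ℓ=5): μ^(1)=7; μ^(2)=4; μ^(3)=5/2; μ^(4)=-13/2; μ^(5)=-8

((0, 0, 0, 0, 0, 3); (0, 2, 0, 0, 0, 0); (0, 1, 1, 0, 0, 0); (0, 1, 1, 1, 1, 0); (1, 0, 0, 0, 0, 0))


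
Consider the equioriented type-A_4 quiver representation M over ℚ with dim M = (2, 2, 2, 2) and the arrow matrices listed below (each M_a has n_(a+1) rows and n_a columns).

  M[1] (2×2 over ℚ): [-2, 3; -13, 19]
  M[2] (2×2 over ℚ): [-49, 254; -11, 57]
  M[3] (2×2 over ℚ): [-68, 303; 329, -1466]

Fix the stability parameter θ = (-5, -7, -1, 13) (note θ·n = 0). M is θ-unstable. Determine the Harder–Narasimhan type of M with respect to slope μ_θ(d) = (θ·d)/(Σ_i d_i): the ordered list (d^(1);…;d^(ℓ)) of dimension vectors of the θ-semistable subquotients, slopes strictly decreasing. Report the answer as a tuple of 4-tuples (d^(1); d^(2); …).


Via rank(M_{q-1}∘⋯∘M_p): M ≅ I[1,4]^2.
μ_θ-semistable layers: μ^(1)=13; μ^(2)=-1; μ^(3)=-6

((0, 0, 0, 2); (0, 0, 2, 0); (2, 2, 0, 0))


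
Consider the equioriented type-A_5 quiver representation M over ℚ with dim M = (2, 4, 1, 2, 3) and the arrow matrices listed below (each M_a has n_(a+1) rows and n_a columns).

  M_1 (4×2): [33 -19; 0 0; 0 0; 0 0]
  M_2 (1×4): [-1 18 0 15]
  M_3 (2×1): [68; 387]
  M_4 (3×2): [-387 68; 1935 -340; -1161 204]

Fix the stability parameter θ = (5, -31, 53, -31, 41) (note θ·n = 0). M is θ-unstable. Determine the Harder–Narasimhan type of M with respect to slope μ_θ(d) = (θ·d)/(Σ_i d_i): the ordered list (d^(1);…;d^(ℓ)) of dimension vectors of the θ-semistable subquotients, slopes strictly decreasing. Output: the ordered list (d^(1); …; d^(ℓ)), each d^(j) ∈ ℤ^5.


Interval decomposition of M: I[1,1], I[1,4], I[2,2]^3, I[4,5], I[5,5]^2.
HN type (ℓ=5): μ^(1)=41; μ^(2)=11; μ^(3)=5; μ^(4)=-13; μ^(5)=-31

((0, 0, 0, 0, 3); (0, 0, 1, 1, 0); (1, 0, 0, 0, 0); (1, 1, 0, 0, 0); (0, 3, 0, 1, 0))


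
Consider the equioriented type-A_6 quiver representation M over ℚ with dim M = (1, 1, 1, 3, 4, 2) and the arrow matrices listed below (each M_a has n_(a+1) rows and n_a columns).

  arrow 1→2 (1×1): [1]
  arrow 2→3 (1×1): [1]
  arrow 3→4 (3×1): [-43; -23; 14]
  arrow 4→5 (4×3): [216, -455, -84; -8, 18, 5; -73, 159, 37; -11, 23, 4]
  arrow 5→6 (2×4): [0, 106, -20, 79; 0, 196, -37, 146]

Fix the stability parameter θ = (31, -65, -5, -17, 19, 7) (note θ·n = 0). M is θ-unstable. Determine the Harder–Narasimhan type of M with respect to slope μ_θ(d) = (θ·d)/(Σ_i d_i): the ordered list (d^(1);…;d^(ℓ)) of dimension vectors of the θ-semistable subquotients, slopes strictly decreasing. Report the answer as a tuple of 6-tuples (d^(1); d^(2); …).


Barcode: M ≅ I[1,5], I[4,6]^2, I[5,5]. HN layers by μ_θ (4 steps, strictly decreasing):
  μ^(1)=19; μ^(2)=13; μ^(3)=-11; μ^(4)=-17

((0, 0, 0, 0, 2, 0); (0, 0, 0, 0, 2, 2); (0, 0, 1, 1, 0, 0); (1, 1, 0, 2, 0, 0))


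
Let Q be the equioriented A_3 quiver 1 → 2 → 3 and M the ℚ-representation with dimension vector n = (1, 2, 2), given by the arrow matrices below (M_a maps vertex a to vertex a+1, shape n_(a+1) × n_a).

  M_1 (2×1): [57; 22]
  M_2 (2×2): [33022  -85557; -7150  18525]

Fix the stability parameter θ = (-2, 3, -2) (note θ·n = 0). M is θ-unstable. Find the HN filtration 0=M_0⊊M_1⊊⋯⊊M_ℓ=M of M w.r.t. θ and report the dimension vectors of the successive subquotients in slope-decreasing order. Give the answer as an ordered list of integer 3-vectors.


Barcode: M ≅ I[1,2], I[2,3], I[3,3]. HN layers by μ_θ (3 steps, strictly decreasing):
  μ^(1)=3; μ^(2)=1/2; μ^(3)=-2

((0, 1, 0); (0, 1, 1); (1, 0, 1))


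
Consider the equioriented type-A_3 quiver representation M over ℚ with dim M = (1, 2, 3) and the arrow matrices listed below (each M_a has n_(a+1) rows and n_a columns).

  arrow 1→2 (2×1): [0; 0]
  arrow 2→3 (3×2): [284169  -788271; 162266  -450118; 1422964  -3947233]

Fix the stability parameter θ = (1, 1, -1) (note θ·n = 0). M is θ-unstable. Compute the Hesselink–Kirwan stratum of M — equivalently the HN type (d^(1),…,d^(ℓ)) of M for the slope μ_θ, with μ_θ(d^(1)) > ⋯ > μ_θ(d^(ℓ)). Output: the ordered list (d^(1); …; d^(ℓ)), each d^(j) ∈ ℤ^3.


Via rank(M_{q-1}∘⋯∘M_p): M ≅ I[1,1], I[2,3]^2, I[3,3].
μ_θ-semistable layers: μ^(1)=1; μ^(2)=0; μ^(3)=-1

((1, 0, 0); (0, 2, 2); (0, 0, 1))


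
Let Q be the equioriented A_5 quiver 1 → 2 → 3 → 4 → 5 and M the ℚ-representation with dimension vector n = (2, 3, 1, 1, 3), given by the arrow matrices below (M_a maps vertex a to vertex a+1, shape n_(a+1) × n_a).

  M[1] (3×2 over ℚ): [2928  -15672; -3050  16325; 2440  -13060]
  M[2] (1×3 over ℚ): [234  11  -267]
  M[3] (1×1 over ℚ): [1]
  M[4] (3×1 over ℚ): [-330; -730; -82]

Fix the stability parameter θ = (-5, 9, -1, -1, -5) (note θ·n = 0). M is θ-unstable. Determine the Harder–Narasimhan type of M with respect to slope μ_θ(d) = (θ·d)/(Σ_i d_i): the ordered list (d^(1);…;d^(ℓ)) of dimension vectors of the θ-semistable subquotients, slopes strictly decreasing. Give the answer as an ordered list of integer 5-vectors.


Interval decomposition of M: I[1,1], I[1,5], I[2,2]^2, I[5,5]^2.
HN type (ℓ=3): μ^(1)=9; μ^(2)=1/2; μ^(3)=-5

((0, 2, 0, 0, 0); (0, 1, 1, 1, 1); (2, 0, 0, 0, 2))


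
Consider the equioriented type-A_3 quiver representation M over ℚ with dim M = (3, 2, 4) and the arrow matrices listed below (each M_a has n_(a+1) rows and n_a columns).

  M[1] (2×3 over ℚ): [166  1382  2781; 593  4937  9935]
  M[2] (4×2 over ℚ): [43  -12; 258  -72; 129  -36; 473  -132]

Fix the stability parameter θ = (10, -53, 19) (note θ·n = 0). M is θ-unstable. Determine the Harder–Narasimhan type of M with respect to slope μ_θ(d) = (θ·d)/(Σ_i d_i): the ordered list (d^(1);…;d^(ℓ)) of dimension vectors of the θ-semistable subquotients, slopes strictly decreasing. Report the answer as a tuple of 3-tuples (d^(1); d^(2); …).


Interval decomposition of M: I[1,1], I[1,2], I[1,3], I[3,3]^3.
HN type (ℓ=3): μ^(1)=19; μ^(2)=10; μ^(3)=-43/2

((0, 0, 4); (1, 0, 0); (2, 2, 0))


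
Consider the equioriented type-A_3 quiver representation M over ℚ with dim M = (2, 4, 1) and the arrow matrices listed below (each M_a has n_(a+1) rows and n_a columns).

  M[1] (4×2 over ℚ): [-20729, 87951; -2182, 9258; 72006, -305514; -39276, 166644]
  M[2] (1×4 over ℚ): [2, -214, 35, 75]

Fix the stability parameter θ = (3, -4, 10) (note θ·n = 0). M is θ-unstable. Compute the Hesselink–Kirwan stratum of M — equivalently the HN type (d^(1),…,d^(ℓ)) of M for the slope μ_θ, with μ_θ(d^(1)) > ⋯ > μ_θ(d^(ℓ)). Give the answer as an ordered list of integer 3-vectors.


Via rank(M_{q-1}∘⋯∘M_p): M ≅ I[1,1], I[1,2], I[2,2]^2, I[2,3].
μ_θ-semistable layers: μ^(1)=10; μ^(2)=3; μ^(3)=-1/2; μ^(4)=-4

((0, 0, 1); (1, 0, 0); (1, 1, 0); (0, 3, 0))


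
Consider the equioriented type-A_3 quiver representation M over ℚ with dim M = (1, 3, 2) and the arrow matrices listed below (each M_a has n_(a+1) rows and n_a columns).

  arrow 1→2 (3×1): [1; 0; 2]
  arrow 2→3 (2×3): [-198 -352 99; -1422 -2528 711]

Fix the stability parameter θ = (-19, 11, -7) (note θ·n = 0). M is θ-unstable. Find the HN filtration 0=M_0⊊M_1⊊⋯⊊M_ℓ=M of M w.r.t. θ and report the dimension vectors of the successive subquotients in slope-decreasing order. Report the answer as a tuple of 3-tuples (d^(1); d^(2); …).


Interval decomposition of M: I[1,2], I[2,2], I[2,3], I[3,3].
HN type (ℓ=4): μ^(1)=11; μ^(2)=2; μ^(3)=-7; μ^(4)=-19

((0, 2, 0); (0, 1, 1); (0, 0, 1); (1, 0, 0))


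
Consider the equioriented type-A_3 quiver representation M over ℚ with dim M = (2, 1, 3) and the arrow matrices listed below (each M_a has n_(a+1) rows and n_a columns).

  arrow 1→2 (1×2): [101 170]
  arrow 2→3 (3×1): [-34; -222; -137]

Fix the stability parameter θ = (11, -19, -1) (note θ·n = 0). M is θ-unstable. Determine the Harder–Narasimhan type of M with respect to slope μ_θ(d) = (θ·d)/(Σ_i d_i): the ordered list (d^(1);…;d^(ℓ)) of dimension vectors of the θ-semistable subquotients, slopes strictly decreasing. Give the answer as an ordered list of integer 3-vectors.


Barcode: M ≅ I[1,1], I[1,3], I[3,3]^2. HN layers by μ_θ (3 steps, strictly decreasing):
  μ^(1)=11; μ^(2)=-1; μ^(3)=-4

((1, 0, 0); (0, 0, 3); (1, 1, 0))
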